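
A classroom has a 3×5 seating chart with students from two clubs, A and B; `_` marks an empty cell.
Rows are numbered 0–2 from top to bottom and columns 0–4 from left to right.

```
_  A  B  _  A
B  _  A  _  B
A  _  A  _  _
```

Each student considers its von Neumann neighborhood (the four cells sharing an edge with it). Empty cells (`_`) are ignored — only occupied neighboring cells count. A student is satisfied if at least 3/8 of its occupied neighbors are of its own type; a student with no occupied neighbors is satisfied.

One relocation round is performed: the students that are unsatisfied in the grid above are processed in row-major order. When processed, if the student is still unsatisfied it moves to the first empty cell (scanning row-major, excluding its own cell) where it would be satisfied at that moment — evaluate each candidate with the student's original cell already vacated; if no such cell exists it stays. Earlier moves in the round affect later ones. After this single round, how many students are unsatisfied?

Initially unsatisfied (in order): (0,1), (0,2), (0,4), (1,0), (1,4), (2,0).
  (0,1) → (0,3).
  (0,2) → (0,0).
  (0,4): now satisfied by earlier moves; stays.
  (1,0): now satisfied by earlier moves; stays.
  (1,4) → (0,1).
  (2,0) → (0,2).
Resulting grid:
B B A A A
B _ A _ _
_ _ A _ _
All satisfied now.

0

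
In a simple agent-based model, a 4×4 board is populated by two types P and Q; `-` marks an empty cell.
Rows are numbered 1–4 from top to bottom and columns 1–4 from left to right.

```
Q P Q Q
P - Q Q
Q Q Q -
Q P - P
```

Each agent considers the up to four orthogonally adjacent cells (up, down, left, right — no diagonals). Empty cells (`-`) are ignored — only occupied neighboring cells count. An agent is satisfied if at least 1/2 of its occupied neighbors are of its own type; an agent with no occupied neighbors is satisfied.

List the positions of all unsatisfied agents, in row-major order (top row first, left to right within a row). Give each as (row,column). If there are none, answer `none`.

(1,1)Q 0/2 unhappy
(1,2)P 0/2 unhappy
(1,3)Q 2/3 ok
(1,4)Q 2/2 ok
(2,1)P 0/2 unhappy
(2,3)Q 3/3 ok
(2,4)Q 2/2 ok
(3,1)Q 2/3 ok
(3,2)Q 2/3 ok
(3,3)Q 2/2 ok
(4,1)Q 1/2 ok
(4,2)P 0/2 unhappy
(4,4)P 0/0 ok

(1,1), (1,2), (2,1), (4,2)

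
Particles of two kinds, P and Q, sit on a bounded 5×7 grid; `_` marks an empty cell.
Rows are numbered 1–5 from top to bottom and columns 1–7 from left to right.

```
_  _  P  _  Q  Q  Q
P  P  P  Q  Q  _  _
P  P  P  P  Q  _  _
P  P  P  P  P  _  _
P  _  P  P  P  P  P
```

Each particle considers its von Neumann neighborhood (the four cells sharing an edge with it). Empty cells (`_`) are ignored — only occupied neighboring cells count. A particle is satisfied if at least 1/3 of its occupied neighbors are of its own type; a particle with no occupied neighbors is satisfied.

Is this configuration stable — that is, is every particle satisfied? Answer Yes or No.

(1,3)P 1/1 ✓
(1,5)Q 2/2 ✓
(1,6)Q 2/2 ✓
(1,7)Q 1/1 ✓
(2,1)P 2/2 ✓
(2,2)P 3/3 ✓
(2,3)P 3/4 ✓
(2,4)Q 1/3 ✓
(2,5)Q 3/3 ✓
(3,1)P 3/3 ✓
(3,2)P 4/4 ✓
(3,3)P 4/4 ✓
(3,4)P 2/4 ✓
(3,5)Q 1/3 ✓
(4,1)P 3/3 ✓
(4,2)P 3/3 ✓
(4,3)P 4/4 ✓
(4,4)P 4/4 ✓
(4,5)P 2/3 ✓
(5,1)P 1/1 ✓
(5,3)P 2/2 ✓
(5,4)P 3/3 ✓
(5,5)P 3/3 ✓
(5,6)P 2/2 ✓
(5,7)P 1/1 ✓
All meet the threshold, so the configuration is stable.

Yes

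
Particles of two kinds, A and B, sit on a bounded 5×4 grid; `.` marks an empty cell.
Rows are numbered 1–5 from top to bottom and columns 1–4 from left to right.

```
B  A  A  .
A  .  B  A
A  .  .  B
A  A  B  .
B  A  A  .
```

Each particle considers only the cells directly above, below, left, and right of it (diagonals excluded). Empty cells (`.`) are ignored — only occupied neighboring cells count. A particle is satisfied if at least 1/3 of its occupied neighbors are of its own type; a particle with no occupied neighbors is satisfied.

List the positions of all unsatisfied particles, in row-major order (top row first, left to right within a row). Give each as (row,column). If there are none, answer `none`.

(1,1), (2,3), (2,4), (3,4), (4,3), (5,1)

(1,1)B 0/2 unhappy
(1,2)A 1/2 ok
(1,3)A 1/2 ok
(2,1)A 1/2 ok
(2,3)B 0/2 unhappy
(2,4)A 0/2 unhappy
(3,1)A 2/2 ok
(3,4)B 0/1 unhappy
(4,1)A 2/3 ok
(4,2)A 2/3 ok
(4,3)B 0/2 unhappy
(5,1)B 0/2 unhappy
(5,2)A 2/3 ok
(5,3)A 1/2 ok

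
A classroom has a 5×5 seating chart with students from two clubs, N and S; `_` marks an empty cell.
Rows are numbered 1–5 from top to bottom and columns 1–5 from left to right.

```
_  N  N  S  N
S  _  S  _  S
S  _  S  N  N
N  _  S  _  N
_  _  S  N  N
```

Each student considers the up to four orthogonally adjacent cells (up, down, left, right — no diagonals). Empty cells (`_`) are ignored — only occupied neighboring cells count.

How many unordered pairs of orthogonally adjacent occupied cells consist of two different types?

Scan each occupied cell's neighbors to the right and below so each pair is counted once.
Row 1: N(1,2)–N(1,3)= N(1,3)–S(1,4)≠ N(1,3)–S(2,3)≠ S(1,4)–N(1,5)≠ N(1,5)–S(2,5)≠  → 4/5 unlike.
Row 2: S(2,1)–S(3,1)= S(2,3)–S(3,3)= S(2,5)–N(3,5)≠  → 1/3 unlike.
Row 3: S(3,1)–N(4,1)≠ S(3,3)–N(3,4)≠ S(3,3)–S(4,3)= N(3,4)–N(3,5)= N(3,5)–N(4,5)=  → 2/5 unlike.
Row 4: S(4,3)–S(5,3)= N(4,5)–N(5,5)=  → 0/2 unlike.
Row 5: S(5,3)–N(5,4)≠ N(5,4)–N(5,5)=  → 1/2 unlike.
Total adjacent occupied pairs: 17; unlike-type pairs: 8.

8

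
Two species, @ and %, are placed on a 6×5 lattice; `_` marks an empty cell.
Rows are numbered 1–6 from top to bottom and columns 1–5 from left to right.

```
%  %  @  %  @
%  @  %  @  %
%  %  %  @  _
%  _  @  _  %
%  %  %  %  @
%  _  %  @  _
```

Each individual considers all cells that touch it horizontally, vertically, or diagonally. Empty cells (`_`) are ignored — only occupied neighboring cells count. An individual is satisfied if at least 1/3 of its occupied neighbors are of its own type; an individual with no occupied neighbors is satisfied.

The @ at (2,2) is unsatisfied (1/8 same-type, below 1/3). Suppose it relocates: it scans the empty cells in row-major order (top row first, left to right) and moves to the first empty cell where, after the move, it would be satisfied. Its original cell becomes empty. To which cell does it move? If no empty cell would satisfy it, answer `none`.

(3,5)

Vacating (2,2). Empty cells in order:
  (3,5): 2/4 same-type → satisfied — stop here.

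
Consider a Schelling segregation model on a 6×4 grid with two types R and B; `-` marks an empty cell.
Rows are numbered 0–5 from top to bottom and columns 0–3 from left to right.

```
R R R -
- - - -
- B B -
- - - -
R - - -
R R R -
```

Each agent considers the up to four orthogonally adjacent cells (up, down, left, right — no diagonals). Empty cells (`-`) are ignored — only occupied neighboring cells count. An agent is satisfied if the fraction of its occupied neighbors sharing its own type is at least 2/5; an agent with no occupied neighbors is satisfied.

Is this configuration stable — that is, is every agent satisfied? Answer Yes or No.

(0,0)R 1/1 satisfied
(0,1)R 2/2 satisfied
(0,2)R 1/1 satisfied
(2,1)B 1/1 satisfied
(2,2)B 1/1 satisfied
(4,0)R 1/1 satisfied
(5,0)R 2/2 satisfied
(5,1)R 2/2 satisfied
(5,2)R 1/1 satisfied
All meet the threshold, so the configuration is stable.

Yes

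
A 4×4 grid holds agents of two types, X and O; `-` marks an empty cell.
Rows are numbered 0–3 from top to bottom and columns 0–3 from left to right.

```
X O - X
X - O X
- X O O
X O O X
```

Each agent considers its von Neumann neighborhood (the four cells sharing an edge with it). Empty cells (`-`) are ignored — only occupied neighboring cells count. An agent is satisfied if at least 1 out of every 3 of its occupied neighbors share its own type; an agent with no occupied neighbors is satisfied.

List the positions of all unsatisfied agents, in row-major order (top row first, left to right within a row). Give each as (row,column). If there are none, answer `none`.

(0,1), (2,1), (3,0), (3,3)

Row 0: (0,0)X 1/2 satisfied · (0,1)O 0/1 not · (0,3)X 1/1 satisfied
Row 1: (1,0)X 1/1 satisfied · (1,2)O 1/2 satisfied · (1,3)X 1/3 satisfied
Row 2: (2,1)X 0/2 not · (2,2)O 3/4 satisfied · (2,3)O 1/3 satisfied
Row 3: (3,0)X 0/1 not · (3,1)O 1/3 satisfied · (3,2)O 2/3 satisfied · (3,3)X 0/2 not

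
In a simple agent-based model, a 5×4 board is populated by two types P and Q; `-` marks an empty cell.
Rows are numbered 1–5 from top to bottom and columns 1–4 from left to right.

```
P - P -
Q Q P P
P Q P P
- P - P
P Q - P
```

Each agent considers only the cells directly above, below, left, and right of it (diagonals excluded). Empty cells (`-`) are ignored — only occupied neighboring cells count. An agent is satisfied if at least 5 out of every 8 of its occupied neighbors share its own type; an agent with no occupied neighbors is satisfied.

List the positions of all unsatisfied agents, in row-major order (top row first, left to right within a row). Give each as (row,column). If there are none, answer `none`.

(1,1)P 0/1 unhappy
(1,3)P 1/1 ok
(2,1)Q 1/3 unhappy
(2,2)Q 2/3 ok
(2,3)P 3/4 ok
(2,4)P 2/2 ok
(3,1)P 0/2 unhappy
(3,2)Q 1/4 unhappy
(3,3)P 2/3 ok
(3,4)P 3/3 ok
(4,2)P 0/2 unhappy
(4,4)P 2/2 ok
(5,1)P 0/1 unhappy
(5,2)Q 0/2 unhappy
(5,4)P 1/1 ok

(1,1), (2,1), (3,1), (3,2), (4,2), (5,1), (5,2)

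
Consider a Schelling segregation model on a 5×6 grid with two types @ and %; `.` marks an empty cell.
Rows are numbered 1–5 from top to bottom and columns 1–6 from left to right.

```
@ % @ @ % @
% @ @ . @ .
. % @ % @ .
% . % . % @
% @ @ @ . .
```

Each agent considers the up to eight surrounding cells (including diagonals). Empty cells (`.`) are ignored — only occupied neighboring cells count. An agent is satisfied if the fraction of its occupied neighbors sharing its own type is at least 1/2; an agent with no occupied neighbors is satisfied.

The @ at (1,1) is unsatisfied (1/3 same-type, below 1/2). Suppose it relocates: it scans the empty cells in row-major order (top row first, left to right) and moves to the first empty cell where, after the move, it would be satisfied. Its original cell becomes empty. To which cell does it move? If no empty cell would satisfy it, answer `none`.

(2,4)

Vacating (1,1). Empty cells in order:
  (2,4): 6/8 same-type → satisfied — stop here.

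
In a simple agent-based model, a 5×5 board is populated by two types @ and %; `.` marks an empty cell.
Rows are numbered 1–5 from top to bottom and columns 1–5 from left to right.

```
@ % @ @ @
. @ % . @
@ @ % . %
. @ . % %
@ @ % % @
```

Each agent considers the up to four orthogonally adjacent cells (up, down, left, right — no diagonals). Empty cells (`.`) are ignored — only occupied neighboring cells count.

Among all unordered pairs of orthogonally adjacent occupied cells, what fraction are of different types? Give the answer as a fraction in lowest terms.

10/23

Scan each occupied cell's neighbors to the right and below so each pair is counted once.
Row 1: @(1,1)–%(1,2)≠ %(1,2)–@(1,3)≠ %(1,2)–@(2,2)≠ @(1,3)–@(1,4)= @(1,3)–%(2,3)≠ @(1,4)–@(1,5)= @(1,5)–@(2,5)=  → 4/7 unlike.
Row 2: @(2,2)–%(2,3)≠ @(2,2)–@(3,2)= %(2,3)–%(3,3)= @(2,5)–%(3,5)≠  → 2/4 unlike.
Row 3: @(3,1)–@(3,2)= @(3,2)–%(3,3)≠ @(3,2)–@(4,2)= %(3,5)–%(4,5)=  → 1/4 unlike.
Row 4: @(4,2)–@(5,2)= %(4,4)–%(4,5)= %(4,4)–%(5,4)= %(4,5)–@(5,5)≠  → 1/4 unlike.
Row 5: @(5,1)–@(5,2)= @(5,2)–%(5,3)≠ %(5,3)–%(5,4)= %(5,4)–@(5,5)≠  → 2/4 unlike.
Total adjacent occupied pairs: 23; unlike-type pairs: 10.
10/23 is already in lowest terms.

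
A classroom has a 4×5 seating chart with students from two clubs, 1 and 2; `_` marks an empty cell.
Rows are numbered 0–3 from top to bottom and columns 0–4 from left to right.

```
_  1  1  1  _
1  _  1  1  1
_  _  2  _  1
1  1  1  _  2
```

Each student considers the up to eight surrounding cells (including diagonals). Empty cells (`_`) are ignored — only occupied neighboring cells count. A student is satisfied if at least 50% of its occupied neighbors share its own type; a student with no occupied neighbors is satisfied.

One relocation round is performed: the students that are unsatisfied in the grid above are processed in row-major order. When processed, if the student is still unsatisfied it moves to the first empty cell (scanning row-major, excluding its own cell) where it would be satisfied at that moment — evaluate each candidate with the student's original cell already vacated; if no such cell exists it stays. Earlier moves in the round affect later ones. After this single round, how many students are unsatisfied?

Initially unsatisfied (in order): (2,2), (3,4).
  (2,2): no empty cell satisfies it; stays.
  (3,4): no empty cell satisfies it; stays.
Resulting grid:
_ 1 1 1 _
1 _ 1 1 1
_ _ 2 _ 1
1 1 1 _ 2
Unsatisfied now: (2,2), (3,4).

2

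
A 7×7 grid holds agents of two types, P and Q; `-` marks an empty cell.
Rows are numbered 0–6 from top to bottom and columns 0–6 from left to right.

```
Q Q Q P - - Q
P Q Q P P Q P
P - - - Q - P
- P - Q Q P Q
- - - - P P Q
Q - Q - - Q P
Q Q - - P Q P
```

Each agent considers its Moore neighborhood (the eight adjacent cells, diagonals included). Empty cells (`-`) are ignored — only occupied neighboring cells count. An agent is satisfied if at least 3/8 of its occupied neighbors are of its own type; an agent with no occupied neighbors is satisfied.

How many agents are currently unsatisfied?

(0,0)Q 2/3 satisfied
(0,1)Q 4/5 satisfied
(0,2)Q 3/5 satisfied
(0,3)P 2/4 satisfied
(0,6)Q 1/2 satisfied
(1,0)P 1/4 not
(1,1)Q 4/6 satisfied
(1,2)Q 3/5 satisfied
(1,3)P 2/5 satisfied
(1,4)P 2/4 satisfied
(1,5)Q 2/5 satisfied
(1,6)P 1/3 not
(2,0)P 2/3 satisfied
(2,4)Q 3/6 satisfied
(2,6)P 2/4 satisfied
(3,1)P 1/1 satisfied
(3,3)Q 2/3 satisfied
(3,4)Q 2/5 satisfied
(3,5)P 3/7 satisfied
(3,6)Q 1/4 not
(4,4)P 2/5 satisfied
(4,5)P 3/7 satisfied
(4,6)Q 2/5 satisfied
(5,0)Q 2/2 satisfied
(5,2)Q 1/1 satisfied
(5,5)Q 2/7 not
(5,6)P 2/5 satisfied
(6,0)Q 2/2 satisfied
(6,1)Q 3/3 satisfied
(6,4)P 0/2 not
(6,5)Q 1/4 not
(6,6)P 1/3 not
Unsatisfied: (1,0), (1,6), (3,6), (5,5), (6,4), (6,5), (6,6) — 7 in total.

7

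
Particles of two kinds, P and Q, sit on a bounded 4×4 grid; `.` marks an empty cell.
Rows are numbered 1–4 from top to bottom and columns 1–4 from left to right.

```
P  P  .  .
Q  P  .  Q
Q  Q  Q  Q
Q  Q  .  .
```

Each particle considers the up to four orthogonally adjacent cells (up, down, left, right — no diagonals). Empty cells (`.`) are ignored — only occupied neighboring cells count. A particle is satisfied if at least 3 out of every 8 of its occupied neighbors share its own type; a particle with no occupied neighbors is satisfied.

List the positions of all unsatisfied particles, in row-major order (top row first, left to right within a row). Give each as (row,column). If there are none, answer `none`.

Row 1: (1,1)P 1/2 ok · (1,2)P 2/2 ok
Row 2: (2,1)Q 1/3 unhappy · (2,2)P 1/3 unhappy · (2,4)Q 1/1 ok
Row 3: (3,1)Q 3/3 ok · (3,2)Q 3/4 ok · (3,3)Q 2/2 ok · (3,4)Q 2/2 ok
Row 4: (4,1)Q 2/2 ok · (4,2)Q 2/2 ok

(2,1), (2,2)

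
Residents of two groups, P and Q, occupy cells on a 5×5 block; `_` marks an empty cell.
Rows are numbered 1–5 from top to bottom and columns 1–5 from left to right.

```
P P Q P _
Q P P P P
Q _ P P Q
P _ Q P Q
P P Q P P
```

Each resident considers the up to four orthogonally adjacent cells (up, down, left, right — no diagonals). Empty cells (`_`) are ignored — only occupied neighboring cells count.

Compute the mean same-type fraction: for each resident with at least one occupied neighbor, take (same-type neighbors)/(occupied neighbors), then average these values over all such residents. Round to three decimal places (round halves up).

0.538

Row 1: (1,1)P 1/2 · (1,2)P 2/3 · (1,3)Q 0/3 · (1,4)P 1/2
Row 2: (2,1)Q 1/3 · (2,2)P 2/3 · (2,3)P 3/4 · (2,4)P 4/4 · (2,5)P 1/2
Row 3: (3,1)Q 1/2 · (3,3)P 2/3 · (3,4)P 3/4 · (3,5)Q 1/3
Row 4: (4,1)P 1/2 · (4,3)Q 1/3 · (4,4)P 2/4 · (4,5)Q 1/3
Row 5: (5,1)P 2/2 · (5,2)P 1/2 · (5,3)Q 1/3 · (5,4)P 2/3 · (5,5)P 1/2
Sum over 22 residents: 1/2 + 2/3 + 0/3 + 1/2 + 1/3 + 2/3 + 3/4 + 4/4 + 1/2 + 1/2 + 2/3 + 3/4 + 1/3 + 1/2 + 1/3 + 2/4 + 1/3 + 2/2 + 1/2 + 1/3 + 2/3 + 1/2 = 71/6; mean = 71/6 ÷ 22 = 71/132 = 0.537878… → 0.538.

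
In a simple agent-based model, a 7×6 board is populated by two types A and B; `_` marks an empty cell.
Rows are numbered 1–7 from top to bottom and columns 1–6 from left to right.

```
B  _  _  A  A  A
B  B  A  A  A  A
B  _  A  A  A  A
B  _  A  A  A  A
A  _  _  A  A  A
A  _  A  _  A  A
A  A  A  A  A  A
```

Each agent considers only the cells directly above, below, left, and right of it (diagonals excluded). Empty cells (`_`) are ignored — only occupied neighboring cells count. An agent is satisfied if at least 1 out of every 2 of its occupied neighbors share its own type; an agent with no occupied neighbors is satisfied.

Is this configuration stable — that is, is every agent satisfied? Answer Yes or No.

(1,1)B 1/1 ok
(1,4)A 2/2 ok
(1,5)A 3/3 ok
(1,6)A 2/2 ok
(2,1)B 3/3 ok
(2,2)B 1/2 ok
(2,3)A 2/3 ok
(2,4)A 4/4 ok
(2,5)A 4/4 ok
(2,6)A 3/3 ok
(3,1)B 2/2 ok
(3,3)A 3/3 ok
(3,4)A 4/4 ok
(3,5)A 4/4 ok
(3,6)A 3/3 ok
(4,1)B 1/2 ok
(4,3)A 2/2 ok
(4,4)A 4/4 ok
(4,5)A 4/4 ok
(4,6)A 3/3 ok
(5,1)A 1/2 ok
(5,4)A 2/2 ok
(5,5)A 4/4 ok
(5,6)A 3/3 ok
(6,1)A 2/2 ok
(6,3)A 1/1 ok
(6,5)A 3/3 ok
(6,6)A 3/3 ok
(7,1)A 2/2 ok
(7,2)A 2/2 ok
(7,3)A 3/3 ok
(7,4)A 2/2 ok
(7,5)A 3/3 ok
(7,6)A 2/2 ok
All meet the threshold, so the configuration is stable.

Yes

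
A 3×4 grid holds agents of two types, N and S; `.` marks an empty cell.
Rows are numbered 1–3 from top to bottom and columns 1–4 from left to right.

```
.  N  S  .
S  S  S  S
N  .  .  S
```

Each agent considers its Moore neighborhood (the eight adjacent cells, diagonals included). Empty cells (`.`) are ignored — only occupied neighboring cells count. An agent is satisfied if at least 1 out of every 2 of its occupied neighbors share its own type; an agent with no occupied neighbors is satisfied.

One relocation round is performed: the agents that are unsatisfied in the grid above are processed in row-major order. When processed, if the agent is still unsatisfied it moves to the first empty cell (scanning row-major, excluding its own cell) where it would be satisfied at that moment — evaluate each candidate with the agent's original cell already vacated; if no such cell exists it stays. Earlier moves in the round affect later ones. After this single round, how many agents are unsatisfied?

Initially unsatisfied (in order): (1,2), (2,1), (3,1).
  (1,2): no empty cell satisfies it; stays.
  (2,1) → (1,1).
  (3,1): no empty cell satisfies it; stays.
Resulting grid:
S N S .
. S S S
N . . S
Unsatisfied now: (1,2), (3,1).

2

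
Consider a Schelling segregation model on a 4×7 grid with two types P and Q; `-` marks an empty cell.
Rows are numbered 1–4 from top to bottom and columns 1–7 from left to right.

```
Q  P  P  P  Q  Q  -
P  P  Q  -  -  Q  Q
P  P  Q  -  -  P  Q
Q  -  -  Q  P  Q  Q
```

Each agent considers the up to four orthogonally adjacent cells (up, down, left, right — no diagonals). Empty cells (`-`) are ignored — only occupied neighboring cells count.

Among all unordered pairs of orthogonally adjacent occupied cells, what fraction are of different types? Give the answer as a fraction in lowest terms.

6/13

Scan each occupied cell's neighbors to the right and below so each pair is counted once.
Row 1: Q(1,1)–P(1,2)≠ Q(1,1)–P(2,1)≠ P(1,2)–P(1,3)= P(1,2)–P(2,2)= P(1,3)–P(1,4)= P(1,3)–Q(2,3)≠ P(1,4)–Q(1,5)≠ Q(1,5)–Q(1,6)= Q(1,6)–Q(2,6)=  → 4/9 unlike.
Row 2: P(2,1)–P(2,2)= P(2,1)–P(3,1)= P(2,2)–Q(2,3)≠ P(2,2)–P(3,2)= Q(2,3)–Q(3,3)= Q(2,6)–Q(2,7)= Q(2,6)–P(3,6)≠ Q(2,7)–Q(3,7)=  → 2/8 unlike.
Row 3: P(3,1)–P(3,2)= P(3,1)–Q(4,1)≠ P(3,2)–Q(3,3)≠ P(3,6)–Q(3,7)≠ P(3,6)–Q(4,6)≠ Q(3,7)–Q(4,7)=  → 4/6 unlike.
Row 4: Q(4,4)–P(4,5)≠ P(4,5)–Q(4,6)≠ Q(4,6)–Q(4,7)=  → 2/3 unlike.
Total adjacent occupied pairs: 26; unlike-type pairs: 12.
12/26 reduces to 6/13.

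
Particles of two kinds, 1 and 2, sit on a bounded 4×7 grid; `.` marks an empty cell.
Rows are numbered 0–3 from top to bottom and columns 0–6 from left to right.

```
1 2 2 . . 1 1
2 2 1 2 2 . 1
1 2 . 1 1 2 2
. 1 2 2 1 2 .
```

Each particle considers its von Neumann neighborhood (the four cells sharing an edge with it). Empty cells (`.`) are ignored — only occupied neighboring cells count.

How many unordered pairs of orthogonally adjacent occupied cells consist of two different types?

16

Scan each occupied cell's neighbors to the right and below so each pair is counted once.
Row 0: 1(0,0)–2(0,1)≠ 1(0,0)–2(1,0)≠ 2(0,1)–2(0,2)= 2(0,1)–2(1,1)= 2(0,2)–1(1,2)≠ 1(0,5)–1(0,6)= 1(0,6)–1(1,6)=  → 3/7 unlike.
Row 1: 2(1,0)–2(1,1)= 2(1,0)–1(2,0)≠ 2(1,1)–1(1,2)≠ 2(1,1)–2(2,1)= 1(1,2)–2(1,3)≠ 2(1,3)–2(1,4)= 2(1,3)–1(2,3)≠ 2(1,4)–1(2,4)≠ 1(1,6)–2(2,6)≠  → 6/9 unlike.
Row 2: 1(2,0)–2(2,1)≠ 2(2,1)–1(3,1)≠ 1(2,3)–1(2,4)= 1(2,3)–2(3,3)≠ 1(2,4)–2(2,5)≠ 1(2,4)–1(3,4)= 2(2,5)–2(2,6)= 2(2,5)–2(3,5)=  → 4/8 unlike.
Row 3: 1(3,1)–2(3,2)≠ 2(3,2)–2(3,3)= 2(3,3)–1(3,4)≠ 1(3,4)–2(3,5)≠  → 3/4 unlike.
Total adjacent occupied pairs: 28; unlike-type pairs: 16.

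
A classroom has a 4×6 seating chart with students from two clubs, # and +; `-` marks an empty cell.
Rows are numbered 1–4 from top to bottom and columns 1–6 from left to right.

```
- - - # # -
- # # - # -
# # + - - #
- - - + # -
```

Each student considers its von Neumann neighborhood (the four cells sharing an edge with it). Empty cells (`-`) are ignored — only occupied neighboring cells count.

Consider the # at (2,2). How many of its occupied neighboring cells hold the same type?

2

Occupied neighbors of (2,2): (3,2)=#, (2,3)=#.
Same type (#): 2 of 2.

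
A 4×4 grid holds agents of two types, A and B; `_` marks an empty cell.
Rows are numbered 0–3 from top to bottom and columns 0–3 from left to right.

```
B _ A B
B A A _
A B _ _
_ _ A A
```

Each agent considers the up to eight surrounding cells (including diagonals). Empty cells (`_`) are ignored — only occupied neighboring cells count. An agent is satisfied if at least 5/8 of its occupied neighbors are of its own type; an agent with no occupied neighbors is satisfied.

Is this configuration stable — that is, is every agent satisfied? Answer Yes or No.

No

Row 0: (0,0)B 1/2 unhappy · (0,2)A 2/3 ok · (0,3)B 0/2 unhappy
Row 1: (1,0)B 2/4 unhappy · (1,1)A 3/6 unhappy · (1,2)A 2/4 unhappy
Row 2: (2,0)A 1/3 unhappy · (2,1)B 1/5 unhappy
Row 3: (3,2)A 1/2 unhappy · (3,3)A 1/1 ok
For instance (0,0) has only 1/2 same-type neighbors, below 5/8.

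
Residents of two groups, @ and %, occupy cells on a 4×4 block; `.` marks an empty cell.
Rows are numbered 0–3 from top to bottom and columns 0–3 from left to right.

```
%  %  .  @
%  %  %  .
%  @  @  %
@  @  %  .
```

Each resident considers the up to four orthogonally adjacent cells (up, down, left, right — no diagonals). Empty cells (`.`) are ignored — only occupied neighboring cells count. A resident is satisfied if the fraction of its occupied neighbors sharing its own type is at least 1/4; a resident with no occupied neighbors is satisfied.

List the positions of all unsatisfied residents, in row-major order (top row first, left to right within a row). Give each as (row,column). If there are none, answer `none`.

Row 0: (0,0)% 2/2 satisfied · (0,1)% 2/2 satisfied · (0,3)@ 0/0 satisfied
Row 1: (1,0)% 3/3 satisfied · (1,1)% 3/4 satisfied · (1,2)% 1/2 satisfied
Row 2: (2,0)% 1/3 satisfied · (2,1)@ 2/4 satisfied · (2,2)@ 1/4 satisfied · (2,3)% 0/1 not
Row 3: (3,0)@ 1/2 satisfied · (3,1)@ 2/3 satisfied · (3,2)% 0/2 not

(2,3), (3,2)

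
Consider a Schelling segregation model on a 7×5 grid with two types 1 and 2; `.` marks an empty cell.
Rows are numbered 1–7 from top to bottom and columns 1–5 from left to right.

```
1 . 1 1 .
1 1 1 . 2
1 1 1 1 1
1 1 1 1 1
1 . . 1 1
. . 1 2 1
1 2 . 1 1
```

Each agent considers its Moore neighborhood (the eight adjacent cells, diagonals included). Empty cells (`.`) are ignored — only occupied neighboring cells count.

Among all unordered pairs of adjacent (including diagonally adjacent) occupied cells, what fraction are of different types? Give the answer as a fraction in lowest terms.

11/63

Scan each occupied cell's neighbors to the right and below (and the two forward diagonals) so each pair is counted once.
Row 1: 1(1,1)–1(2,1)= 1(1,1)–1(2,2)= 1(1,3)–1(1,4)= 1(1,3)–1(2,3)= 1(1,3)–1(2,2)= 1(1,4)–2(2,5)≠ 1(1,4)–1(2,3)=  → 1/7 unlike.
Row 2: 1(2,1)–1(2,2)= 1(2,1)–1(3,1)= 1(2,1)–1(3,2)= 1(2,2)–1(2,3)= 1(2,2)–1(3,2)= 1(2,2)–1(3,3)= 1(2,2)–1(3,1)= 1(2,3)–1(3,3)= 1(2,3)–1(3,4)= 1(2,3)–1(3,2)= 2(2,5)–1(3,5)≠ 2(2,5)–1(3,4)≠  → 2/12 unlike.
Row 3: 1(3,1)–1(3,2)= 1(3,1)–1(4,1)= 1(3,1)–1(4,2)= 1(3,2)–1(3,3)= 1(3,2)–1(4,2)= 1(3,2)–1(4,3)= 1(3,2)–1(4,1)= 1(3,3)–1(3,4)= 1(3,3)–1(4,3)= 1(3,3)–1(4,4)= 1(3,3)–1(4,2)= 1(3,4)–1(3,5)= 1(3,4)–1(4,4)= 1(3,4)–1(4,5)= 1(3,4)–1(4,3)= 1(3,5)–1(4,5)= 1(3,5)–1(4,4)=  → 0/17 unlike.
Row 4: 1(4,1)–1(4,2)= 1(4,1)–1(5,1)= 1(4,2)–1(4,3)= 1(4,2)–1(5,1)= 1(4,3)–1(4,4)= 1(4,3)–1(5,4)= 1(4,4)–1(4,5)= 1(4,4)–1(5,4)= 1(4,4)–1(5,5)= 1(4,5)–1(5,5)= 1(4,5)–1(5,4)=  → 0/11 unlike.
Row 5: 1(5,4)–1(5,5)= 1(5,4)–2(6,4)≠ 1(5,4)–1(6,5)= 1(5,4)–1(6,3)= 1(5,5)–1(6,5)= 1(5,5)–2(6,4)≠  → 2/6 unlike.
Row 6: 1(6,3)–2(6,4)≠ 1(6,3)–1(7,4)= 1(6,3)–2(7,2)≠ 2(6,4)–1(6,5)≠ 2(6,4)–1(7,4)≠ 2(6,4)–1(7,5)≠ 1(6,5)–1(7,5)= 1(6,5)–1(7,4)=  → 5/8 unlike.
Row 7: 1(7,1)–2(7,2)≠ 1(7,4)–1(7,5)=  → 1/2 unlike.
Total adjacent occupied pairs: 63; unlike-type pairs: 11.
11/63 is already in lowest terms.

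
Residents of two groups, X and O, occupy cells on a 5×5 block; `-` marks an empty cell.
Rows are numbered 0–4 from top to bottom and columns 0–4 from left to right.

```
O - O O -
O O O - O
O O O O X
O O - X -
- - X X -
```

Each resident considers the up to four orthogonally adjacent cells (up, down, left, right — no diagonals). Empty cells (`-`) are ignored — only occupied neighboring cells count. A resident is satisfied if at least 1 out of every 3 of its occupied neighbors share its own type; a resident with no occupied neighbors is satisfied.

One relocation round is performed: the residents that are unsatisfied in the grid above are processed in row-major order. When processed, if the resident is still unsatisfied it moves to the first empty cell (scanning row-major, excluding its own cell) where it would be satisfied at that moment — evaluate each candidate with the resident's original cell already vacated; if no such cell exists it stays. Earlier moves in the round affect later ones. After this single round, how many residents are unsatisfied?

0

Initially unsatisfied (in order): (1,4), (2,4).
  (1,4) → (0,1).
  (2,4) → (1,4).
Resulting grid:
O O O O -
O O O - X
O O O O -
O O - X -
- - X X -
All satisfied now.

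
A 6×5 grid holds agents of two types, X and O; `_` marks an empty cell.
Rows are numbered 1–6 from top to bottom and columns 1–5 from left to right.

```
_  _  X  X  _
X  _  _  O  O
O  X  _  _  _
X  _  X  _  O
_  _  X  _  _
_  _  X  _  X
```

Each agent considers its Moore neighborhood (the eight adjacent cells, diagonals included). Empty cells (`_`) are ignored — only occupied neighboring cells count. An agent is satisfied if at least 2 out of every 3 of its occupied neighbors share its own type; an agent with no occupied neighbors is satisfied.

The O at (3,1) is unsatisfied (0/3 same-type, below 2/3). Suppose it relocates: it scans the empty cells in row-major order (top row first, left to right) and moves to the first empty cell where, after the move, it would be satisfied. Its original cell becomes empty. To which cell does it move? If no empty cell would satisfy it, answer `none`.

(1,5)

Vacating (3,1). Empty cells in order:
  (1,1): 0/1 same-type → still unsatisfied.
  (1,2): 0/2 same-type → still unsatisfied.
  (1,5): 2/3 same-type → satisfied — stop here.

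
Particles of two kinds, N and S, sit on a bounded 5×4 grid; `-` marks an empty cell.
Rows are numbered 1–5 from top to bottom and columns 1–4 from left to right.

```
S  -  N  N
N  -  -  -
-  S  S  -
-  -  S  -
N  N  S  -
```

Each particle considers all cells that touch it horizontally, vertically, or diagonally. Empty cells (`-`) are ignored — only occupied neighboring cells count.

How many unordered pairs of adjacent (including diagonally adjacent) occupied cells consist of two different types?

Scan each occupied cell's neighbors to the right and below (and the two forward diagonals) so each pair is counted once.
From row 1: 1 unlike of 2 pairs (running 1/2).
From row 2: 1 unlike of 1 pairs (running 2/3).
From row 3: 0 unlike of 3 pairs (running 2/6).
From row 4: 1 unlike of 2 pairs (running 3/8).
From row 5: 1 unlike of 2 pairs (running 4/10).
Total adjacent occupied pairs: 10; unlike-type pairs: 4.

4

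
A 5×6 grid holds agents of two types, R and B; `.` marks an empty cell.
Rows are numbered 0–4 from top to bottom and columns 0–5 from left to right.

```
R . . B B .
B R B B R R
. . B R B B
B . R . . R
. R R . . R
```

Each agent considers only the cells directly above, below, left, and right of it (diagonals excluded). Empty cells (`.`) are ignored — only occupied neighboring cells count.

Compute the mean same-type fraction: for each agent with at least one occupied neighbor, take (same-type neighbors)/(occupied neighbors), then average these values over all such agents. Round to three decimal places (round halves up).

Row 0: (0,0)R 0/1 · (0,3)B 2/2 · (0,4)B 1/2
Row 1: (1,0)B 0/2 · (1,1)R 0/2 · (1,2)B 2/3 · (1,3)B 2/4 · (1,4)R 1/4 · (1,5)R 1/2
Row 2: (2,2)B 1/3 · (2,3)R 0/3 · (2,4)B 1/3 · (2,5)B 1/3
Row 3: (3,0)B — no occupied neighbors · (3,2)R 1/2 · (3,5)R 1/2
Row 4: (4,1)R 1/1 · (4,2)R 2/2 · (4,5)R 1/1
Sum over 18 agents: 0/1 + 2/2 + 1/2 + 0/2 + 0/2 + 2/3 + 2/4 + 1/4 + 1/2 + 1/3 + 0/3 + 1/3 + 1/3 + 1/2 + 1/2 + 1/1 + 2/2 + 1/1 = 101/12; mean = 101/12 ÷ 18 = 101/216 = 0.467592… → 0.468.

0.468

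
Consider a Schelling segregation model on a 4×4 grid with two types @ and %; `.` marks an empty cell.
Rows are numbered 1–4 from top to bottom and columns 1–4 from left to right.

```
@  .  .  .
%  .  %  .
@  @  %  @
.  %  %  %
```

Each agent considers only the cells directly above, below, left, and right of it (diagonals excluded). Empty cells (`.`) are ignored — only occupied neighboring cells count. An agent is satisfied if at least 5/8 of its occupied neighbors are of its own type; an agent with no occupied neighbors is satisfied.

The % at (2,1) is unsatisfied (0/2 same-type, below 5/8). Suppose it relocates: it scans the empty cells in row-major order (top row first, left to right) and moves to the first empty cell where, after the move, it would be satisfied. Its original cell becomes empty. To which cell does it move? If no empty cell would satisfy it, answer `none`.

(1,3)

Vacating (2,1). Empty cells in order:
  (1,2): 0/1 same-type → still unsatisfied.
  (1,3): 1/1 same-type → satisfied — stop here.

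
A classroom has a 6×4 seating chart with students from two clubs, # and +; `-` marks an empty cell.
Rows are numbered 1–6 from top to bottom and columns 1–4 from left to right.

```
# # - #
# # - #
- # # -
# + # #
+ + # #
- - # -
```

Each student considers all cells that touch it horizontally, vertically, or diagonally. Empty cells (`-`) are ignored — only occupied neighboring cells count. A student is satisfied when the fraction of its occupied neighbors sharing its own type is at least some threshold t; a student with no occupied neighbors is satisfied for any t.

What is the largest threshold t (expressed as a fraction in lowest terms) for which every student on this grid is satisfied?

1/4

Row 1: (1,1)# 3/3 · (1,2)# 3/3 · (1,4)# 1/1
Row 2: (2,1)# 4/4 · (2,2)# 5/5 · (2,4)# 2/2
Row 3: (3,2)# 5/6 · (3,3)# 5/6
Row 4: (4,1)# 1/4 · (4,2)+ 2/7 · (4,3)# 5/7 · (4,4)# 4/4
Row 5: (5,1)+ 2/3 · (5,2)+ 2/6 · (5,3)# 4/6 · (5,4)# 4/4
Row 6: (6,3)# 2/3
The smallest same-type fraction is 1/4 at (4,1), which reduces to 1/4. Any threshold above that leaves this student unsatisfied.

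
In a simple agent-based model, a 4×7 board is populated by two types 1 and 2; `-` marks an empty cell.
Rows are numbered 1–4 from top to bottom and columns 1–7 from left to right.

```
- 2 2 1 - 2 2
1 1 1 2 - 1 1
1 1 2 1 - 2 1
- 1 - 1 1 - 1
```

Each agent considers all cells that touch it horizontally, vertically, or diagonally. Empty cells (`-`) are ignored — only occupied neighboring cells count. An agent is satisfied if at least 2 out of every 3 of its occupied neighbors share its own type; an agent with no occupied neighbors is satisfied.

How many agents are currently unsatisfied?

Row 1: (1,2)2 1/4 ✗ · (1,3)2 2/5 ✗ · (1,4)1 1/3 ✗ · (1,6)2 1/3 ✗ · (1,7)2 1/3 ✗
Row 2: (2,1)1 3/4 ✓ · (2,2)1 4/7 ✗ · (2,3)1 4/8 ✗ · (2,4)2 2/5 ✗ · (2,6)1 2/5 ✗ · (2,7)1 2/5 ✗
Row 3: (3,1)1 4/4 ✓ · (3,2)1 5/6 ✓ · (3,3)2 1/7 ✗ · (3,4)1 3/5 ✗ · (3,6)2 0/5 ✗ · (3,7)1 3/4 ✓
Row 4: (4,2)1 2/3 ✓ · (4,4)1 2/3 ✓ · (4,5)1 2/3 ✓ · (4,7)1 1/2 ✗
Unsatisfied: (1,2), (1,3), (1,4), (1,6), (1,7), (2,2), (2,3), (2,4), (2,6), (2,7), (3,3), (3,4), (3,6), (4,7) — 14 in total.

14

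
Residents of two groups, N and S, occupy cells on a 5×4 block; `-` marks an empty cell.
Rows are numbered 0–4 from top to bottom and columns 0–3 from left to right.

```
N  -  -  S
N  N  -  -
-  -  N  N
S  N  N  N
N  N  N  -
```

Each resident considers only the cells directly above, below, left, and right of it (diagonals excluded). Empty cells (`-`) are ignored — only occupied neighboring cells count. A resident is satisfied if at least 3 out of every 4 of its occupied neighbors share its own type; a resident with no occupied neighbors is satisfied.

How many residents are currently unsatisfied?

(0,0)N 1/1 ok
(0,3)S 0/0 ok
(1,0)N 2/2 ok
(1,1)N 1/1 ok
(2,2)N 2/2 ok
(2,3)N 2/2 ok
(3,0)S 0/2 unhappy
(3,1)N 2/3 unhappy
(3,2)N 4/4 ok
(3,3)N 2/2 ok
(4,0)N 1/2 unhappy
(4,1)N 3/3 ok
(4,2)N 2/2 ok
Unsatisfied: (3,0), (3,1), (4,0) — 3 in total.

3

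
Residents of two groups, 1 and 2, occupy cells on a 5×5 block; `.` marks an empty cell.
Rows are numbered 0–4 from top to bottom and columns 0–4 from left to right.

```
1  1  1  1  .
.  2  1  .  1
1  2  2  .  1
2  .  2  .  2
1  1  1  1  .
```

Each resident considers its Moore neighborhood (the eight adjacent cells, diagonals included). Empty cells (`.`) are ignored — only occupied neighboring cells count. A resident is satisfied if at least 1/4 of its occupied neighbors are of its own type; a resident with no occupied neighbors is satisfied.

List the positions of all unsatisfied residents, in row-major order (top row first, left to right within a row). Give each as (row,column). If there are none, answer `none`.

(2,0), (3,4)

Row 0: (0,0)1 1/2 ok · (0,1)1 3/4 ok · (0,2)1 3/4 ok · (0,3)1 3/3 ok
Row 1: (1,1)2 2/7 ok · (1,2)1 3/6 ok · (1,4)1 2/2 ok
Row 2: (2,0)1 0/3 unhappy · (2,1)2 4/6 ok · (2,2)2 3/4 ok · (2,4)1 1/2 ok
Row 3: (3,0)2 1/4 ok · (3,2)2 2/5 ok · (3,4)2 0/2 unhappy
Row 4: (4,0)1 1/2 ok · (4,1)1 2/4 ok · (4,2)1 2/3 ok · (4,3)1 1/3 ok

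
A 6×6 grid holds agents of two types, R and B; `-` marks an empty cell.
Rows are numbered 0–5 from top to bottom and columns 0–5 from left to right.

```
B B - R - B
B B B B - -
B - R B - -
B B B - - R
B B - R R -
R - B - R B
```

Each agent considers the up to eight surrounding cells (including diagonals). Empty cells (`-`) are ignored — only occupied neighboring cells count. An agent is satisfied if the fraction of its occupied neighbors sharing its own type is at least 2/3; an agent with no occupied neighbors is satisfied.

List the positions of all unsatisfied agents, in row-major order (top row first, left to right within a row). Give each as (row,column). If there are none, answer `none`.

(0,3), (1,3), (2,2), (3,2), (4,3), (5,0), (5,2), (5,5)

Row 0: (0,0)B 3/3 ✓ · (0,1)B 4/4 ✓ · (0,3)R 0/2 ✗ · (0,5)B 0/0 ✓
Row 1: (1,0)B 4/4 ✓ · (1,1)B 5/6 ✓ · (1,2)B 4/6 ✓ · (1,3)B 2/4 ✗
Row 2: (2,0)B 4/4 ✓ · (2,2)R 0/6 ✗ · (2,3)B 3/4 ✓
Row 3: (3,0)B 4/4 ✓ · (3,1)B 5/6 ✓ · (3,2)B 3/5 ✗ · (3,5)R 1/1 ✓
Row 4: (4,0)B 3/4 ✓ · (4,1)B 5/6 ✓ · (4,3)R 2/4 ✗ · (4,4)R 3/4 ✓
Row 5: (5,0)R 0/2 ✗ · (5,2)B 1/2 ✗ · (5,4)R 2/3 ✓ · (5,5)B 0/2 ✗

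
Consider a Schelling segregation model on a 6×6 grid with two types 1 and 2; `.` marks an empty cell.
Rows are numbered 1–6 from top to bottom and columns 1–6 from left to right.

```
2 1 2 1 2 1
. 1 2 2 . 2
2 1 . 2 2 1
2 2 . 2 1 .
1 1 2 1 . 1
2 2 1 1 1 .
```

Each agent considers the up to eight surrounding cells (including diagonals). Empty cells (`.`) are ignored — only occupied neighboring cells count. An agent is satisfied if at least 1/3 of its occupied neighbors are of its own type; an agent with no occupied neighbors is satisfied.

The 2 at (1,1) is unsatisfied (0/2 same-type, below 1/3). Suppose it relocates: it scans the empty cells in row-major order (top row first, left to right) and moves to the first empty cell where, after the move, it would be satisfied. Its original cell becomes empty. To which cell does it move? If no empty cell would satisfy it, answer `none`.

(2,5)

Vacating (1,1). Empty cells in order:
  (2,1): 1/4 same-type → still unsatisfied.
  (2,5): 5/8 same-type → satisfied — stop here.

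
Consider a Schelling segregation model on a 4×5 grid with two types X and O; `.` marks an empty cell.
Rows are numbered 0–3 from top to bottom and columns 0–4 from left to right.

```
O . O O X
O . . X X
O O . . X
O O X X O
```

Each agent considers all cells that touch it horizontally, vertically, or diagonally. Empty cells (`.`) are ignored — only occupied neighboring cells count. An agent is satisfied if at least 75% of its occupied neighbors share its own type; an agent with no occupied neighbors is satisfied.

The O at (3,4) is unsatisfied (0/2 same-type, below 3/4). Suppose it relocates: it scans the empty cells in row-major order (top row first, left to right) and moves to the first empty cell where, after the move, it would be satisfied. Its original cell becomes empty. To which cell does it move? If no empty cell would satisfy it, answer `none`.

Vacating (3,4). Empty cells in order:
  (0,1): 3/3 same-type → satisfied — stop here.

(0,1)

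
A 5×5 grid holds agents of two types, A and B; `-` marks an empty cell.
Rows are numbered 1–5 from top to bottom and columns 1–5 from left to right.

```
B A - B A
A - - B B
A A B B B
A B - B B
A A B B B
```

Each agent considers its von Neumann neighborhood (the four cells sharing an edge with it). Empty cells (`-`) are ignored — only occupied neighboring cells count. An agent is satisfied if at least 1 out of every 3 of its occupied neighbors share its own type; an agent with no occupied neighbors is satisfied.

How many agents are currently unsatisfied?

4

(1,1)B 0/2 ✗
(1,2)A 0/1 ✗
(1,4)B 1/2 ✓
(1,5)A 0/2 ✗
(2,1)A 1/2 ✓
(2,4)B 3/3 ✓
(2,5)B 2/3 ✓
(3,1)A 3/3 ✓
(3,2)A 1/3 ✓
(3,3)B 1/2 ✓
(3,4)B 4/4 ✓
(3,5)B 3/3 ✓
(4,1)A 2/3 ✓
(4,2)B 0/3 ✗
(4,4)B 3/3 ✓
(4,5)B 3/3 ✓
(5,1)A 2/2 ✓
(5,2)A 1/3 ✓
(5,3)B 1/2 ✓
(5,4)B 3/3 ✓
(5,5)B 2/2 ✓
Unsatisfied: (1,1), (1,2), (1,5), (4,2) — 4 in total.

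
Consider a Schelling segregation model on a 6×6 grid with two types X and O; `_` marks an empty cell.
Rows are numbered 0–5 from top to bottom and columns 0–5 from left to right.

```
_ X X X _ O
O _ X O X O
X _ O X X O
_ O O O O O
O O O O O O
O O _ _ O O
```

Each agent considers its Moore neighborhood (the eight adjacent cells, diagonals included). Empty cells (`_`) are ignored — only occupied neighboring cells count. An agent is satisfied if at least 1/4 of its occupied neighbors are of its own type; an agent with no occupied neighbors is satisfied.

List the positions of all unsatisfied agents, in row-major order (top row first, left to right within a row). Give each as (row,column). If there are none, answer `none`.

(0,1)X 2/3 satisfied
(0,2)X 3/4 satisfied
(0,3)X 3/4 satisfied
(0,5)O 1/2 satisfied
(1,0)O 0/2 not
(1,2)X 4/6 satisfied
(1,3)O 1/7 not
(1,4)X 3/7 satisfied
(1,5)O 2/4 satisfied
(2,0)X 0/2 not
(2,2)O 4/6 satisfied
(2,3)X 3/8 satisfied
(2,4)X 2/8 satisfied
(2,5)O 3/5 satisfied
(3,1)O 5/6 satisfied
(3,2)O 6/7 satisfied
(3,3)O 6/8 satisfied
(3,4)O 6/8 satisfied
(3,5)O 4/5 satisfied
(4,0)O 4/4 satisfied
(4,1)O 6/6 satisfied
(4,2)O 6/6 satisfied
(4,3)O 6/6 satisfied
(4,4)O 7/7 satisfied
(4,5)O 5/5 satisfied
(5,0)O 3/3 satisfied
(5,1)O 4/4 satisfied
(5,4)O 4/4 satisfied
(5,5)O 3/3 satisfied

(1,0), (1,3), (2,0)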